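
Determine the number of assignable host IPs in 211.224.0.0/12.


Host bits = 32 - 12 = 20
Total addresses = 2^20 = 1048576
Usable = total - 2 (network and broadcast)
Usable hosts: 1048574


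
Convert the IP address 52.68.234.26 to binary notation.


52 = 00110100
68 = 01000100
234 = 11101010
26 = 00011010
Binary: 00110100.01000100.11101010.00011010


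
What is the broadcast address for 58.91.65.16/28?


Network: 58.91.65.16/28
Host bits = 4
Set all host bits to 1:
Broadcast: 58.91.65.31


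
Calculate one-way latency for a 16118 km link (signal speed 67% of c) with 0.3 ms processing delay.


Speed = 0.67 * 3e5 km/s = 201000 km/s
Propagation delay = 16118 / 201000 = 0.0802 s = 80.1891 ms
Processing delay = 0.3 ms
Total one-way latency = 80.4891 ms


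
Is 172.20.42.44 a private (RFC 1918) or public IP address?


RFC 1918 private ranges:
  10.0.0.0/8 (10.0.0.0 - 10.255.255.255)
  172.16.0.0/12 (172.16.0.0 - 172.31.255.255)
  192.168.0.0/16 (192.168.0.0 - 192.168.255.255)
Private (in 172.16.0.0/12)


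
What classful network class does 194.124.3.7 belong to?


First octet: 194
Binary: 11000010
110xxxxx -> Class C (192-223)
Class C, default mask 255.255.255.0 (/24)


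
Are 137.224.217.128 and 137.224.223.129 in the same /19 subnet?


Mask: 255.255.224.0
137.224.217.128 AND mask = 137.224.192.0
137.224.223.129 AND mask = 137.224.192.0
Yes, same subnet (137.224.192.0)


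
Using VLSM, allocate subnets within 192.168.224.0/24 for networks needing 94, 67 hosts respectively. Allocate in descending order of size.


94 hosts -> /25 (126 usable): 192.168.224.0/25
67 hosts -> /25 (126 usable): 192.168.224.128/25
Allocation: 192.168.224.0/25 (94 hosts, 126 usable); 192.168.224.128/25 (67 hosts, 126 usable)


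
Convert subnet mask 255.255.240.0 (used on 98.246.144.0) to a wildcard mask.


Subnet mask: 255.255.240.0
Wildcard = 255.255.255.255 - subnet mask
255 - 255 = 0
255 - 255 = 0
255 - 240 = 15
255 - 0 = 255
Wildcard: 0.0.15.255


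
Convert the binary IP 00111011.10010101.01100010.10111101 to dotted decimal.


00111011 = 59
10010101 = 149
01100010 = 98
10111101 = 189
IP: 59.149.98.189


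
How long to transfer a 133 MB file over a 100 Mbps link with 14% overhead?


Effective throughput = 100 * (1 - 14/100) = 86 Mbps
File size in Mb = 133 * 8 = 1064 Mb
Time = 1064 / 86
Time = 12.3721 seconds


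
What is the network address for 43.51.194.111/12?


IP:   00101011.00110011.11000010.01101111
Mask: 11111111.11110000.00000000.00000000
AND operation:
Net:  00101011.00110000.00000000.00000000
Network: 43.48.0.0/12


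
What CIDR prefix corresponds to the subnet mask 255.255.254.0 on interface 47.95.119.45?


Binary: 11111111.11111111.11111110.00000000
Count leading 1s
Prefix: /23


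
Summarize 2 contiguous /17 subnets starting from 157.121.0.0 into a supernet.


Original prefix: /17
Number of subnets: 2 = 2^1
New prefix = 17 - 1 = 16
Supernet: 157.121.0.0/16


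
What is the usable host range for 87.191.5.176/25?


Network: 87.191.5.128
Broadcast: 87.191.5.255
First usable = network + 1
Last usable = broadcast - 1
Range: 87.191.5.129 to 87.191.5.254


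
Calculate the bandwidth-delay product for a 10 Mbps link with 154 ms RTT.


BDP = bandwidth * RTT
= 10 Mbps * 154 ms
= 10 * 1e6 * 154 / 1000 bits
= 1540000 bits
= 192500 bytes
= 187.9883 KB
BDP = 1540000 bits (192500 bytes)


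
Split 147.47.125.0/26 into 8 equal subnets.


New prefix = 26 + 3 = 29
Each subnet has 8 addresses
  147.47.125.0/29
  147.47.125.8/29
  147.47.125.16/29
  147.47.125.24/29
  147.47.125.32/29
  147.47.125.40/29
  147.47.125.48/29
  147.47.125.56/29
Subnets: 147.47.125.0/29, 147.47.125.8/29, 147.47.125.16/29, 147.47.125.24/29, 147.47.125.32/29, 147.47.125.40/29, 147.47.125.48/29, 147.47.125.56/29


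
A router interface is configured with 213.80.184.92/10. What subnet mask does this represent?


/10 means 10 network bits, 22 host bits
Binary: 11111111110000000000000000000000
Mask: 255.192.0.0


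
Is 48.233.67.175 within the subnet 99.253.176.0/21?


Subnet network: 99.253.176.0
Test IP AND mask: 48.233.64.0
No, 48.233.67.175 is not in 99.253.176.0/21


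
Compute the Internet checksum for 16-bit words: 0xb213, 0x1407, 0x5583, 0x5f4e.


Sum all words (with carry folding):
+ 0xb213 = 0xb213
+ 0x1407 = 0xc61a
+ 0x5583 = 0x1b9e
+ 0x5f4e = 0x7aec
One's complement: ~0x7aec
Checksum = 0x8513


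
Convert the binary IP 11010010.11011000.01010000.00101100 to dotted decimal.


11010010 = 210
11011000 = 216
01010000 = 80
00101100 = 44
IP: 210.216.80.44


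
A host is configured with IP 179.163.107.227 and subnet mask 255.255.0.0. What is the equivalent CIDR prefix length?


Binary: 11111111.11111111.00000000.00000000
Count leading 1s
Prefix: /16


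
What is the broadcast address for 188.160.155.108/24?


Network: 188.160.155.0/24
Host bits = 8
Set all host bits to 1:
Broadcast: 188.160.155.255


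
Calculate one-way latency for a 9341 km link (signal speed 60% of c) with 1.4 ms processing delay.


Speed = 0.6 * 3e5 km/s = 180000 km/s
Propagation delay = 9341 / 180000 = 0.0519 s = 51.8944 ms
Processing delay = 1.4 ms
Total one-way latency = 53.2944 ms


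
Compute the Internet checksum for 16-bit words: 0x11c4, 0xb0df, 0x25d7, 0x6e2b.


Sum all words (with carry folding):
+ 0x11c4 = 0x11c4
+ 0xb0df = 0xc2a3
+ 0x25d7 = 0xe87a
+ 0x6e2b = 0x56a6
One's complement: ~0x56a6
Checksum = 0xa959


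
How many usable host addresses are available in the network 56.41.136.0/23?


Host bits = 32 - 23 = 9
Total addresses = 2^9 = 512
Usable = total - 2 (network and broadcast)
Usable hosts: 510


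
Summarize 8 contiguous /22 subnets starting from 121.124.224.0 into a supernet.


Original prefix: /22
Number of subnets: 8 = 2^3
New prefix = 22 - 3 = 19
Supernet: 121.124.224.0/19


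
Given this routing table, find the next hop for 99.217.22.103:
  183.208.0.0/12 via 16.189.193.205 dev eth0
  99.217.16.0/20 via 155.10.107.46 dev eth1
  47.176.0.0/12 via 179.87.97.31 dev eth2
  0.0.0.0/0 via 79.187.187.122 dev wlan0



Longest prefix match for 99.217.22.103:
  /12 183.208.0.0: no
  /20 99.217.16.0: MATCH
  /12 47.176.0.0: no
  /0 0.0.0.0: MATCH
Selected: next-hop 155.10.107.46 via eth1 (matched /20)


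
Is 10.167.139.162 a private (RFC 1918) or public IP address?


RFC 1918 private ranges:
  10.0.0.0/8 (10.0.0.0 - 10.255.255.255)
  172.16.0.0/12 (172.16.0.0 - 172.31.255.255)
  192.168.0.0/16 (192.168.0.0 - 192.168.255.255)
Private (in 10.0.0.0/8)


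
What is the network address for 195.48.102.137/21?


IP:   11000011.00110000.01100110.10001001
Mask: 11111111.11111111.11111000.00000000
AND operation:
Net:  11000011.00110000.01100000.00000000
Network: 195.48.96.0/21


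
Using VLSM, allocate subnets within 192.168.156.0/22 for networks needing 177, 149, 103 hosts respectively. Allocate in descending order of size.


177 hosts -> /24 (254 usable): 192.168.156.0/24
149 hosts -> /24 (254 usable): 192.168.157.0/24
103 hosts -> /25 (126 usable): 192.168.158.0/25
Allocation: 192.168.156.0/24 (177 hosts, 254 usable); 192.168.157.0/24 (149 hosts, 254 usable); 192.168.158.0/25 (103 hosts, 126 usable)


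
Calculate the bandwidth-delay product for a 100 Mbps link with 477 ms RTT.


BDP = bandwidth * RTT
= 100 Mbps * 477 ms
= 100 * 1e6 * 477 / 1000 bits
= 47700000 bits
= 5962500 bytes
= 5822.7539 KB
BDP = 47700000 bits (5962500 bytes)


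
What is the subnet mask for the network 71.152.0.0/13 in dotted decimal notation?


/13 means 13 network bits, 19 host bits
Binary: 11111111111110000000000000000000
Mask: 255.248.0.0


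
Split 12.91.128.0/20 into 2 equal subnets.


New prefix = 20 + 1 = 21
Each subnet has 2048 addresses
  12.91.128.0/21
  12.91.136.0/21
Subnets: 12.91.128.0/21, 12.91.136.0/21


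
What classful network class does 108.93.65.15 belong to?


First octet: 108
Binary: 01101100
0xxxxxxx -> Class A (1-126)
Class A, default mask 255.0.0.0 (/8)


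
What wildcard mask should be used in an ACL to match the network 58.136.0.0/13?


Subnet mask: 255.248.0.0
Wildcard = 255.255.255.255 - subnet mask
255 - 255 = 0
255 - 248 = 7
255 - 0 = 255
255 - 0 = 255
Wildcard: 0.7.255.255


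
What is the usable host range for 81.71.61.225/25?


Network: 81.71.61.128
Broadcast: 81.71.61.255
First usable = network + 1
Last usable = broadcast - 1
Range: 81.71.61.129 to 81.71.61.254


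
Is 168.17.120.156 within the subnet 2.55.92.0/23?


Subnet network: 2.55.92.0
Test IP AND mask: 168.17.120.0
No, 168.17.120.156 is not in 2.55.92.0/23


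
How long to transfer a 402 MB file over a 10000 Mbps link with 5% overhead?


Effective throughput = 10000 * (1 - 5/100) = 9500 Mbps
File size in Mb = 402 * 8 = 3216 Mb
Time = 3216 / 9500
Time = 0.3385 seconds


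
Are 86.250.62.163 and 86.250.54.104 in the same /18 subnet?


Mask: 255.255.192.0
86.250.62.163 AND mask = 86.250.0.0
86.250.54.104 AND mask = 86.250.0.0
Yes, same subnet (86.250.0.0)


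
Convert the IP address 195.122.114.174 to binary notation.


195 = 11000011
122 = 01111010
114 = 01110010
174 = 10101110
Binary: 11000011.01111010.01110010.10101110


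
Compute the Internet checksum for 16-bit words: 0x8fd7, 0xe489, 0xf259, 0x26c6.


Sum all words (with carry folding):
+ 0x8fd7 = 0x8fd7
+ 0xe489 = 0x7461
+ 0xf259 = 0x66bb
+ 0x26c6 = 0x8d81
One's complement: ~0x8d81
Checksum = 0x727e


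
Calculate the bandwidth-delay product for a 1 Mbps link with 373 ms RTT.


BDP = bandwidth * RTT
= 1 Mbps * 373 ms
= 1 * 1e6 * 373 / 1000 bits
= 373000 bits
= 46625 bytes
= 45.5322 KB
BDP = 373000 bits (46625 bytes)


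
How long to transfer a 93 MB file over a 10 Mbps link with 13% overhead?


Effective throughput = 10 * (1 - 13/100) = 8.7 Mbps
File size in Mb = 93 * 8 = 744 Mb
Time = 744 / 8.7
Time = 85.5172 seconds


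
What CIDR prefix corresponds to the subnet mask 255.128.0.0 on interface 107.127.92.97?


Binary: 11111111.10000000.00000000.00000000
Count leading 1s
Prefix: /9


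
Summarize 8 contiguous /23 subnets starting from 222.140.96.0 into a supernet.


Original prefix: /23
Number of subnets: 8 = 2^3
New prefix = 23 - 3 = 20
Supernet: 222.140.96.0/20


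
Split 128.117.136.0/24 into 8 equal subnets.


New prefix = 24 + 3 = 27
Each subnet has 32 addresses
  128.117.136.0/27
  128.117.136.32/27
  128.117.136.64/27
  128.117.136.96/27
  128.117.136.128/27
  128.117.136.160/27
  128.117.136.192/27
  128.117.136.224/27
Subnets: 128.117.136.0/27, 128.117.136.32/27, 128.117.136.64/27, 128.117.136.96/27, 128.117.136.128/27, 128.117.136.160/27, 128.117.136.192/27, 128.117.136.224/27


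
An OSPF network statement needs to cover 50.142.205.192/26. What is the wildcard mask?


Subnet mask: 255.255.255.192
Wildcard = 255.255.255.255 - subnet mask
255 - 255 = 0
255 - 255 = 0
255 - 255 = 0
255 - 192 = 63
Wildcard: 0.0.0.63


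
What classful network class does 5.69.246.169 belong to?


First octet: 5
Binary: 00000101
0xxxxxxx -> Class A (1-126)
Class A, default mask 255.0.0.0 (/8)


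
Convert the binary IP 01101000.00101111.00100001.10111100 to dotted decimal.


01101000 = 104
00101111 = 47
00100001 = 33
10111100 = 188
IP: 104.47.33.188


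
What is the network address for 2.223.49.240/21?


IP:   00000010.11011111.00110001.11110000
Mask: 11111111.11111111.11111000.00000000
AND operation:
Net:  00000010.11011111.00110000.00000000
Network: 2.223.48.0/21


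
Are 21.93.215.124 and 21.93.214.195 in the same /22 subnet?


Mask: 255.255.252.0
21.93.215.124 AND mask = 21.93.212.0
21.93.214.195 AND mask = 21.93.212.0
Yes, same subnet (21.93.212.0)


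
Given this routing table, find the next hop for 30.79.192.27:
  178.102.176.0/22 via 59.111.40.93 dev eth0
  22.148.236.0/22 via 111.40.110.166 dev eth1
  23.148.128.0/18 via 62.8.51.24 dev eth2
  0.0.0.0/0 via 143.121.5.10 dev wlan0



Longest prefix match for 30.79.192.27:
  /22 178.102.176.0: no
  /22 22.148.236.0: no
  /18 23.148.128.0: no
  /0 0.0.0.0: MATCH
Selected: next-hop 143.121.5.10 via wlan0 (matched /0)


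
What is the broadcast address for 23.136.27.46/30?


Network: 23.136.27.44/30
Host bits = 2
Set all host bits to 1:
Broadcast: 23.136.27.47


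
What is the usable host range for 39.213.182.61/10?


Network: 39.192.0.0
Broadcast: 39.255.255.255
First usable = network + 1
Last usable = broadcast - 1
Range: 39.192.0.1 to 39.255.255.254


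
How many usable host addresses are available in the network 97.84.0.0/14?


Host bits = 32 - 14 = 18
Total addresses = 2^18 = 262144
Usable = total - 2 (network and broadcast)
Usable hosts: 262142


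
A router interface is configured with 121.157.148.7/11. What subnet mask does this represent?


/11 means 11 network bits, 21 host bits
Binary: 11111111111000000000000000000000
Mask: 255.224.0.0


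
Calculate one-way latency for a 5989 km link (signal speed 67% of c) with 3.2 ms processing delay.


Speed = 0.67 * 3e5 km/s = 201000 km/s
Propagation delay = 5989 / 201000 = 0.0298 s = 29.796 ms
Processing delay = 3.2 ms
Total one-way latency = 32.996 ms


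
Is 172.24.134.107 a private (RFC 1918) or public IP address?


RFC 1918 private ranges:
  10.0.0.0/8 (10.0.0.0 - 10.255.255.255)
  172.16.0.0/12 (172.16.0.0 - 172.31.255.255)
  192.168.0.0/16 (192.168.0.0 - 192.168.255.255)
Private (in 172.16.0.0/12)


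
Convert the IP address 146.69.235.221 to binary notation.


146 = 10010010
69 = 01000101
235 = 11101011
221 = 11011101
Binary: 10010010.01000101.11101011.11011101


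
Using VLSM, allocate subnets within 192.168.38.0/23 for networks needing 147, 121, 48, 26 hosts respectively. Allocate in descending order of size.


147 hosts -> /24 (254 usable): 192.168.38.0/24
121 hosts -> /25 (126 usable): 192.168.39.0/25
48 hosts -> /26 (62 usable): 192.168.39.128/26
26 hosts -> /27 (30 usable): 192.168.39.192/27
Allocation: 192.168.38.0/24 (147 hosts, 254 usable); 192.168.39.0/25 (121 hosts, 126 usable); 192.168.39.128/26 (48 hosts, 62 usable); 192.168.39.192/27 (26 hosts, 30 usable)


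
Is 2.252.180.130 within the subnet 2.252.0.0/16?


Subnet network: 2.252.0.0
Test IP AND mask: 2.252.0.0
Yes, 2.252.180.130 is in 2.252.0.0/16


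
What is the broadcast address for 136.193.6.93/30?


Network: 136.193.6.92/30
Host bits = 2
Set all host bits to 1:
Broadcast: 136.193.6.95


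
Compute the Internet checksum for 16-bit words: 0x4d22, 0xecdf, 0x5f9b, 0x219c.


Sum all words (with carry folding):
+ 0x4d22 = 0x4d22
+ 0xecdf = 0x3a02
+ 0x5f9b = 0x999d
+ 0x219c = 0xbb39
One's complement: ~0xbb39
Checksum = 0x44c6


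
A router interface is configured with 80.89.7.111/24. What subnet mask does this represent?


/24 means 24 network bits, 8 host bits
Binary: 11111111111111111111111100000000
Mask: 255.255.255.0


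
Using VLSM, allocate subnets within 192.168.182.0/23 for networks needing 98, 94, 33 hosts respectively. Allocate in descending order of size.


98 hosts -> /25 (126 usable): 192.168.182.0/25
94 hosts -> /25 (126 usable): 192.168.182.128/25
33 hosts -> /26 (62 usable): 192.168.183.0/26
Allocation: 192.168.182.0/25 (98 hosts, 126 usable); 192.168.182.128/25 (94 hosts, 126 usable); 192.168.183.0/26 (33 hosts, 62 usable)


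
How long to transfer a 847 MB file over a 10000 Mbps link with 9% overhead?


Effective throughput = 10000 * (1 - 9/100) = 9100 Mbps
File size in Mb = 847 * 8 = 6776 Mb
Time = 6776 / 9100
Time = 0.7446 seconds


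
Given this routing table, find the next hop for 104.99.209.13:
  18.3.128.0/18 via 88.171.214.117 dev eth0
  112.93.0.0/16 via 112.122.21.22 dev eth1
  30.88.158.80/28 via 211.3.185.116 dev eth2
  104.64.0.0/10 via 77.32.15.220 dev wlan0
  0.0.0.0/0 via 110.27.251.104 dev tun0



Longest prefix match for 104.99.209.13:
  /18 18.3.128.0: no
  /16 112.93.0.0: no
  /28 30.88.158.80: no
  /10 104.64.0.0: MATCH
  /0 0.0.0.0: MATCH
Selected: next-hop 77.32.15.220 via wlan0 (matched /10)


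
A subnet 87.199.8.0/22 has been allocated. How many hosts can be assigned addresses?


Host bits = 32 - 22 = 10
Total addresses = 2^10 = 1024
Usable = total - 2 (network and broadcast)
Usable hosts: 1022


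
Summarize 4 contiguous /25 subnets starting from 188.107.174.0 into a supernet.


Original prefix: /25
Number of subnets: 4 = 2^2
New prefix = 25 - 2 = 23
Supernet: 188.107.174.0/23


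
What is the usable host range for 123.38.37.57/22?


Network: 123.38.36.0
Broadcast: 123.38.39.255
First usable = network + 1
Last usable = broadcast - 1
Range: 123.38.36.1 to 123.38.39.254


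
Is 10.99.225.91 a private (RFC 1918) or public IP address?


RFC 1918 private ranges:
  10.0.0.0/8 (10.0.0.0 - 10.255.255.255)
  172.16.0.0/12 (172.16.0.0 - 172.31.255.255)
  192.168.0.0/16 (192.168.0.0 - 192.168.255.255)
Private (in 10.0.0.0/8)


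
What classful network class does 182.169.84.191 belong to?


First octet: 182
Binary: 10110110
10xxxxxx -> Class B (128-191)
Class B, default mask 255.255.0.0 (/16)


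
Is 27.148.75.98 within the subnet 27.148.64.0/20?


Subnet network: 27.148.64.0
Test IP AND mask: 27.148.64.0
Yes, 27.148.75.98 is in 27.148.64.0/20


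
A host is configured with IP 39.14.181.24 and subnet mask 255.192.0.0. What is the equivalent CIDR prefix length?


Binary: 11111111.11000000.00000000.00000000
Count leading 1s
Prefix: /10


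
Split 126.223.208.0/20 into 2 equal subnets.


New prefix = 20 + 1 = 21
Each subnet has 2048 addresses
  126.223.208.0/21
  126.223.216.0/21
Subnets: 126.223.208.0/21, 126.223.216.0/21


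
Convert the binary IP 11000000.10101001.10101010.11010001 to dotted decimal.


11000000 = 192
10101001 = 169
10101010 = 170
11010001 = 209
IP: 192.169.170.209


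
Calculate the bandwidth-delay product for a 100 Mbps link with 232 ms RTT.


BDP = bandwidth * RTT
= 100 Mbps * 232 ms
= 100 * 1e6 * 232 / 1000 bits
= 23200000 bits
= 2900000 bytes
= 2832.0312 KB
BDP = 23200000 bits (2900000 bytes)


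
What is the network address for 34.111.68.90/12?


IP:   00100010.01101111.01000100.01011010
Mask: 11111111.11110000.00000000.00000000
AND operation:
Net:  00100010.01100000.00000000.00000000
Network: 34.96.0.0/12


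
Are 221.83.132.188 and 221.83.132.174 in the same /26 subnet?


Mask: 255.255.255.192
221.83.132.188 AND mask = 221.83.132.128
221.83.132.174 AND mask = 221.83.132.128
Yes, same subnet (221.83.132.128)


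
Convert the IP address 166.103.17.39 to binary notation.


166 = 10100110
103 = 01100111
17 = 00010001
39 = 00100111
Binary: 10100110.01100111.00010001.00100111


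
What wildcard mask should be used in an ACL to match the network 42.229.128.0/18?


Subnet mask: 255.255.192.0
Wildcard = 255.255.255.255 - subnet mask
255 - 255 = 0
255 - 255 = 0
255 - 192 = 63
255 - 0 = 255
Wildcard: 0.0.63.255


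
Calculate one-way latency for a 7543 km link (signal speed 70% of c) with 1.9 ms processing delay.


Speed = 0.7 * 3e5 km/s = 210000 km/s
Propagation delay = 7543 / 210000 = 0.0359 s = 35.919 ms
Processing delay = 1.9 ms
Total one-way latency = 37.819 ms


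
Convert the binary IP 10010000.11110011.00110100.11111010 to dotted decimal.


10010000 = 144
11110011 = 243
00110100 = 52
11111010 = 250
IP: 144.243.52.250


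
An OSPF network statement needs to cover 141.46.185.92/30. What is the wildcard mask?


Subnet mask: 255.255.255.252
Wildcard = 255.255.255.255 - subnet mask
255 - 255 = 0
255 - 255 = 0
255 - 255 = 0
255 - 252 = 3
Wildcard: 0.0.0.3


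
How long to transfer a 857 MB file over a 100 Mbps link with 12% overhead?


Effective throughput = 100 * (1 - 12/100) = 88 Mbps
File size in Mb = 857 * 8 = 6856 Mb
Time = 6856 / 88
Time = 77.9091 seconds


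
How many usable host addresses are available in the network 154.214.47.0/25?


Host bits = 32 - 25 = 7
Total addresses = 2^7 = 128
Usable = total - 2 (network and broadcast)
Usable hosts: 126


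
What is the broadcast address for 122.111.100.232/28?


Network: 122.111.100.224/28
Host bits = 4
Set all host bits to 1:
Broadcast: 122.111.100.239


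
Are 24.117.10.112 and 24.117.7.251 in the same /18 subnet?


Mask: 255.255.192.0
24.117.10.112 AND mask = 24.117.0.0
24.117.7.251 AND mask = 24.117.0.0
Yes, same subnet (24.117.0.0)


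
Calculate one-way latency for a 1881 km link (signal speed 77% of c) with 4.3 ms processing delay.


Speed = 0.77 * 3e5 km/s = 231000 km/s
Propagation delay = 1881 / 231000 = 0.0081 s = 8.1429 ms
Processing delay = 4.3 ms
Total one-way latency = 12.4429 ms


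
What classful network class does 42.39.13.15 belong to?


First octet: 42
Binary: 00101010
0xxxxxxx -> Class A (1-126)
Class A, default mask 255.0.0.0 (/8)


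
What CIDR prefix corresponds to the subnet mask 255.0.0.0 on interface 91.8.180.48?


Binary: 11111111.00000000.00000000.00000000
Count leading 1s
Prefix: /8


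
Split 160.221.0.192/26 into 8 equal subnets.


New prefix = 26 + 3 = 29
Each subnet has 8 addresses
  160.221.0.192/29
  160.221.0.200/29
  160.221.0.208/29
  160.221.0.216/29
  160.221.0.224/29
  160.221.0.232/29
  160.221.0.240/29
  160.221.0.248/29
Subnets: 160.221.0.192/29, 160.221.0.200/29, 160.221.0.208/29, 160.221.0.216/29, 160.221.0.224/29, 160.221.0.232/29, 160.221.0.240/29, 160.221.0.248/29


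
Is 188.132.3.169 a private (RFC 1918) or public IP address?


RFC 1918 private ranges:
  10.0.0.0/8 (10.0.0.0 - 10.255.255.255)
  172.16.0.0/12 (172.16.0.0 - 172.31.255.255)
  192.168.0.0/16 (192.168.0.0 - 192.168.255.255)
Public (not in any RFC 1918 range)


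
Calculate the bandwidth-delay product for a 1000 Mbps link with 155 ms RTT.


BDP = bandwidth * RTT
= 1000 Mbps * 155 ms
= 1000 * 1e6 * 155 / 1000 bits
= 155000000 bits
= 19375000 bytes
= 18920.8984 KB
BDP = 155000000 bits (19375000 bytes)


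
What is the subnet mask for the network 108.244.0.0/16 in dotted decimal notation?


/16 means 16 network bits, 16 host bits
Binary: 11111111111111110000000000000000
Mask: 255.255.0.0


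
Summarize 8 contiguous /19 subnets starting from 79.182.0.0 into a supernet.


Original prefix: /19
Number of subnets: 8 = 2^3
New prefix = 19 - 3 = 16
Supernet: 79.182.0.0/16


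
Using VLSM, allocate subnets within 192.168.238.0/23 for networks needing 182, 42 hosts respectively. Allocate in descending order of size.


182 hosts -> /24 (254 usable): 192.168.238.0/24
42 hosts -> /26 (62 usable): 192.168.239.0/26
Allocation: 192.168.238.0/24 (182 hosts, 254 usable); 192.168.239.0/26 (42 hosts, 62 usable)


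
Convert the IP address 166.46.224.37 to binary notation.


166 = 10100110
46 = 00101110
224 = 11100000
37 = 00100101
Binary: 10100110.00101110.11100000.00100101


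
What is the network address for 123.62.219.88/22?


IP:   01111011.00111110.11011011.01011000
Mask: 11111111.11111111.11111100.00000000
AND operation:
Net:  01111011.00111110.11011000.00000000
Network: 123.62.216.0/22


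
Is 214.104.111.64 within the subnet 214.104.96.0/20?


Subnet network: 214.104.96.0
Test IP AND mask: 214.104.96.0
Yes, 214.104.111.64 is in 214.104.96.0/20


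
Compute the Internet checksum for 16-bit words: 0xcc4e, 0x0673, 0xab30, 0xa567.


Sum all words (with carry folding):
+ 0xcc4e = 0xcc4e
+ 0x0673 = 0xd2c1
+ 0xab30 = 0x7df2
+ 0xa567 = 0x235a
One's complement: ~0x235a
Checksum = 0xdca5


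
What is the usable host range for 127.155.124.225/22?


Network: 127.155.124.0
Broadcast: 127.155.127.255
First usable = network + 1
Last usable = broadcast - 1
Range: 127.155.124.1 to 127.155.127.254


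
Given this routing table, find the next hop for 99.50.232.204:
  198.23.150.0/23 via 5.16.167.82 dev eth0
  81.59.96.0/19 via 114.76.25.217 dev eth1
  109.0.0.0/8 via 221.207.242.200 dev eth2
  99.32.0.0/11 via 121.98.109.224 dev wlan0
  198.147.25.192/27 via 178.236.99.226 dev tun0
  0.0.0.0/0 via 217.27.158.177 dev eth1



Longest prefix match for 99.50.232.204:
  /23 198.23.150.0: no
  /19 81.59.96.0: no
  /8 109.0.0.0: no
  /11 99.32.0.0: MATCH
  /27 198.147.25.192: no
  /0 0.0.0.0: MATCH
Selected: next-hop 121.98.109.224 via wlan0 (matched /11)


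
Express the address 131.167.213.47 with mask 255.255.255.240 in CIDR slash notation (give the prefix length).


Binary: 11111111.11111111.11111111.11110000
Count leading 1s
Prefix: /28


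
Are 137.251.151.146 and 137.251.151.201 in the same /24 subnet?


Mask: 255.255.255.0
137.251.151.146 AND mask = 137.251.151.0
137.251.151.201 AND mask = 137.251.151.0
Yes, same subnet (137.251.151.0)


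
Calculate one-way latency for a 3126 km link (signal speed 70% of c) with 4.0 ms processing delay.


Speed = 0.7 * 3e5 km/s = 210000 km/s
Propagation delay = 3126 / 210000 = 0.0149 s = 14.8857 ms
Processing delay = 4.0 ms
Total one-way latency = 18.8857 ms


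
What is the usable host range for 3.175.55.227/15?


Network: 3.174.0.0
Broadcast: 3.175.255.255
First usable = network + 1
Last usable = broadcast - 1
Range: 3.174.0.1 to 3.175.255.254


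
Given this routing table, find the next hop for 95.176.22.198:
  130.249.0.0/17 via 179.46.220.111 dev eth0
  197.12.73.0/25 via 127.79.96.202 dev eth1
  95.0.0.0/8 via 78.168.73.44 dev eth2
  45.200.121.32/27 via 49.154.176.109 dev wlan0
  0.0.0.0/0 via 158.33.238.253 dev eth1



Longest prefix match for 95.176.22.198:
  /17 130.249.0.0: no
  /25 197.12.73.0: no
  /8 95.0.0.0: MATCH
  /27 45.200.121.32: no
  /0 0.0.0.0: MATCH
Selected: next-hop 78.168.73.44 via eth2 (matched /8)


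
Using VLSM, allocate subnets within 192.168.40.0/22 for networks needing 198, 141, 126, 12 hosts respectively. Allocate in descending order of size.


198 hosts -> /24 (254 usable): 192.168.40.0/24
141 hosts -> /24 (254 usable): 192.168.41.0/24
126 hosts -> /25 (126 usable): 192.168.42.0/25
12 hosts -> /28 (14 usable): 192.168.42.128/28
Allocation: 192.168.40.0/24 (198 hosts, 254 usable); 192.168.41.0/24 (141 hosts, 254 usable); 192.168.42.0/25 (126 hosts, 126 usable); 192.168.42.128/28 (12 hosts, 14 usable)


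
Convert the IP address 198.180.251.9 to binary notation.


198 = 11000110
180 = 10110100
251 = 11111011
9 = 00001001
Binary: 11000110.10110100.11111011.00001001


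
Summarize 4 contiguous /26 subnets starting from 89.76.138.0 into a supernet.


Original prefix: /26
Number of subnets: 4 = 2^2
New prefix = 26 - 2 = 24
Supernet: 89.76.138.0/24


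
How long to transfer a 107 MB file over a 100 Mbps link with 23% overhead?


Effective throughput = 100 * (1 - 23/100) = 77 Mbps
File size in Mb = 107 * 8 = 856 Mb
Time = 856 / 77
Time = 11.1169 seconds


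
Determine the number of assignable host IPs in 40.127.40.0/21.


Host bits = 32 - 21 = 11
Total addresses = 2^11 = 2048
Usable = total - 2 (network and broadcast)
Usable hosts: 2046


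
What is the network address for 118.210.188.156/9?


IP:   01110110.11010010.10111100.10011100
Mask: 11111111.10000000.00000000.00000000
AND operation:
Net:  01110110.10000000.00000000.00000000
Network: 118.128.0.0/9


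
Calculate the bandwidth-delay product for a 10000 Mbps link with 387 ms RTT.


BDP = bandwidth * RTT
= 10000 Mbps * 387 ms
= 10000 * 1e6 * 387 / 1000 bits
= 3870000000 bits
= 483750000 bytes
= 472412.1094 KB
BDP = 3870000000 bits (483750000 bytes)


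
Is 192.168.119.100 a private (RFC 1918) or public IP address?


RFC 1918 private ranges:
  10.0.0.0/8 (10.0.0.0 - 10.255.255.255)
  172.16.0.0/12 (172.16.0.0 - 172.31.255.255)
  192.168.0.0/16 (192.168.0.0 - 192.168.255.255)
Private (in 192.168.0.0/16)


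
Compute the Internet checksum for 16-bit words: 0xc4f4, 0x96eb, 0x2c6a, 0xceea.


Sum all words (with carry folding):
+ 0xc4f4 = 0xc4f4
+ 0x96eb = 0x5be0
+ 0x2c6a = 0x884a
+ 0xceea = 0x5735
One's complement: ~0x5735
Checksum = 0xa8ca


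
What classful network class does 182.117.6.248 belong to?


First octet: 182
Binary: 10110110
10xxxxxx -> Class B (128-191)
Class B, default mask 255.255.0.0 (/16)


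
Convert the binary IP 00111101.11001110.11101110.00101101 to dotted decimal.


00111101 = 61
11001110 = 206
11101110 = 238
00101101 = 45
IP: 61.206.238.45


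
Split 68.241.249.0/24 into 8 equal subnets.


New prefix = 24 + 3 = 27
Each subnet has 32 addresses
  68.241.249.0/27
  68.241.249.32/27
  68.241.249.64/27
  68.241.249.96/27
  68.241.249.128/27
  68.241.249.160/27
  68.241.249.192/27
  68.241.249.224/27
Subnets: 68.241.249.0/27, 68.241.249.32/27, 68.241.249.64/27, 68.241.249.96/27, 68.241.249.128/27, 68.241.249.160/27, 68.241.249.192/27, 68.241.249.224/27


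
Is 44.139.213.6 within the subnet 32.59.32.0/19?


Subnet network: 32.59.32.0
Test IP AND mask: 44.139.192.0
No, 44.139.213.6 is not in 32.59.32.0/19


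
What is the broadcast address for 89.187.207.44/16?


Network: 89.187.0.0/16
Host bits = 16
Set all host bits to 1:
Broadcast: 89.187.255.255


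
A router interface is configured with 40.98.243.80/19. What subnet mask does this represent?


/19 means 19 network bits, 13 host bits
Binary: 11111111111111111110000000000000
Mask: 255.255.224.0


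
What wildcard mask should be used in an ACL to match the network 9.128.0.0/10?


Subnet mask: 255.192.0.0
Wildcard = 255.255.255.255 - subnet mask
255 - 255 = 0
255 - 192 = 63
255 - 0 = 255
255 - 0 = 255
Wildcard: 0.63.255.255


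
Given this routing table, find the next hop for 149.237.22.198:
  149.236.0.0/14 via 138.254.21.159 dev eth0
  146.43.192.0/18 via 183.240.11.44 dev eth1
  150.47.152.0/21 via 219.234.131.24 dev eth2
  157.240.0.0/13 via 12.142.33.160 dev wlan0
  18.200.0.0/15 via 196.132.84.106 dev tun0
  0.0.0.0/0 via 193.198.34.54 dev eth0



Longest prefix match for 149.237.22.198:
  /14 149.236.0.0: MATCH
  /18 146.43.192.0: no
  /21 150.47.152.0: no
  /13 157.240.0.0: no
  /15 18.200.0.0: no
  /0 0.0.0.0: MATCH
Selected: next-hop 138.254.21.159 via eth0 (matched /14)


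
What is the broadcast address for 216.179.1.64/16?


Network: 216.179.0.0/16
Host bits = 16
Set all host bits to 1:
Broadcast: 216.179.255.255


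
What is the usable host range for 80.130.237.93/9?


Network: 80.128.0.0
Broadcast: 80.255.255.255
First usable = network + 1
Last usable = broadcast - 1
Range: 80.128.0.1 to 80.255.255.254


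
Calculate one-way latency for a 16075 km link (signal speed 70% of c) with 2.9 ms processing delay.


Speed = 0.7 * 3e5 km/s = 210000 km/s
Propagation delay = 16075 / 210000 = 0.0765 s = 76.5476 ms
Processing delay = 2.9 ms
Total one-way latency = 79.4476 ms


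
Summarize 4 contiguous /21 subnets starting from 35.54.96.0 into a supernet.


Original prefix: /21
Number of subnets: 4 = 2^2
New prefix = 21 - 2 = 19
Supernet: 35.54.96.0/19


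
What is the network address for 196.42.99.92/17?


IP:   11000100.00101010.01100011.01011100
Mask: 11111111.11111111.10000000.00000000
AND operation:
Net:  11000100.00101010.00000000.00000000
Network: 196.42.0.0/17


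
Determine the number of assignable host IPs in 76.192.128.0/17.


Host bits = 32 - 17 = 15
Total addresses = 2^15 = 32768
Usable = total - 2 (network and broadcast)
Usable hosts: 32766


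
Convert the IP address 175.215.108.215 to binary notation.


175 = 10101111
215 = 11010111
108 = 01101100
215 = 11010111
Binary: 10101111.11010111.01101100.11010111


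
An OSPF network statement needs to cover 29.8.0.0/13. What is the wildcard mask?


Subnet mask: 255.248.0.0
Wildcard = 255.255.255.255 - subnet mask
255 - 255 = 0
255 - 248 = 7
255 - 0 = 255
255 - 0 = 255
Wildcard: 0.7.255.255


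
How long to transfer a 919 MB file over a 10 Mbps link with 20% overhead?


Effective throughput = 10 * (1 - 20/100) = 8 Mbps
File size in Mb = 919 * 8 = 7352 Mb
Time = 7352 / 8
Time = 919 seconds


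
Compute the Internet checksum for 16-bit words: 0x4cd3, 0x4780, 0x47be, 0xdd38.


Sum all words (with carry folding):
+ 0x4cd3 = 0x4cd3
+ 0x4780 = 0x9453
+ 0x47be = 0xdc11
+ 0xdd38 = 0xb94a
One's complement: ~0xb94a
Checksum = 0x46b5


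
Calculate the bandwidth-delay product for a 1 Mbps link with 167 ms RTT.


BDP = bandwidth * RTT
= 1 Mbps * 167 ms
= 1 * 1e6 * 167 / 1000 bits
= 167000 bits
= 20875 bytes
= 20.3857 KB
BDP = 167000 bits (20875 bytes)


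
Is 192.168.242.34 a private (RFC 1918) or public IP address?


RFC 1918 private ranges:
  10.0.0.0/8 (10.0.0.0 - 10.255.255.255)
  172.16.0.0/12 (172.16.0.0 - 172.31.255.255)
  192.168.0.0/16 (192.168.0.0 - 192.168.255.255)
Private (in 192.168.0.0/16)


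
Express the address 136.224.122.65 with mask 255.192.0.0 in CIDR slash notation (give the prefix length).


Binary: 11111111.11000000.00000000.00000000
Count leading 1s
Prefix: /10


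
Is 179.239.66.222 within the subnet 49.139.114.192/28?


Subnet network: 49.139.114.192
Test IP AND mask: 179.239.66.208
No, 179.239.66.222 is not in 49.139.114.192/28


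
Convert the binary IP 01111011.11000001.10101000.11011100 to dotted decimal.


01111011 = 123
11000001 = 193
10101000 = 168
11011100 = 220
IP: 123.193.168.220


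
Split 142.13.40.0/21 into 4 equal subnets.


New prefix = 21 + 2 = 23
Each subnet has 512 addresses
  142.13.40.0/23
  142.13.42.0/23
  142.13.44.0/23
  142.13.46.0/23
Subnets: 142.13.40.0/23, 142.13.42.0/23, 142.13.44.0/23, 142.13.46.0/23


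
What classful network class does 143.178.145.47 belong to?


First octet: 143
Binary: 10001111
10xxxxxx -> Class B (128-191)
Class B, default mask 255.255.0.0 (/16)


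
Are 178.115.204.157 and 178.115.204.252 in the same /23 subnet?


Mask: 255.255.254.0
178.115.204.157 AND mask = 178.115.204.0
178.115.204.252 AND mask = 178.115.204.0
Yes, same subnet (178.115.204.0)


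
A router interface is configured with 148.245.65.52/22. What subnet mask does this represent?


/22 means 22 network bits, 10 host bits
Binary: 11111111111111111111110000000000
Mask: 255.255.252.0


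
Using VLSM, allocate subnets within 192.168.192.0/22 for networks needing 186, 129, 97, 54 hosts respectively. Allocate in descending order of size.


186 hosts -> /24 (254 usable): 192.168.192.0/24
129 hosts -> /24 (254 usable): 192.168.193.0/24
97 hosts -> /25 (126 usable): 192.168.194.0/25
54 hosts -> /26 (62 usable): 192.168.194.128/26
Allocation: 192.168.192.0/24 (186 hosts, 254 usable); 192.168.193.0/24 (129 hosts, 254 usable); 192.168.194.0/25 (97 hosts, 126 usable); 192.168.194.128/26 (54 hosts, 62 usable)


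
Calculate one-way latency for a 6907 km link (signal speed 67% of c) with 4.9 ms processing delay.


Speed = 0.67 * 3e5 km/s = 201000 km/s
Propagation delay = 6907 / 201000 = 0.0344 s = 34.3632 ms
Processing delay = 4.9 ms
Total one-way latency = 39.2632 ms


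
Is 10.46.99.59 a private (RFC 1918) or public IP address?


RFC 1918 private ranges:
  10.0.0.0/8 (10.0.0.0 - 10.255.255.255)
  172.16.0.0/12 (172.16.0.0 - 172.31.255.255)
  192.168.0.0/16 (192.168.0.0 - 192.168.255.255)
Private (in 10.0.0.0/8)


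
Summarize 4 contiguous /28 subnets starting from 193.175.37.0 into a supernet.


Original prefix: /28
Number of subnets: 4 = 2^2
New prefix = 28 - 2 = 26
Supernet: 193.175.37.0/26


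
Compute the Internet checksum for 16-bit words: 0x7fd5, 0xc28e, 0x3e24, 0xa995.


Sum all words (with carry folding):
+ 0x7fd5 = 0x7fd5
+ 0xc28e = 0x4264
+ 0x3e24 = 0x8088
+ 0xa995 = 0x2a1e
One's complement: ~0x2a1e
Checksum = 0xd5e1


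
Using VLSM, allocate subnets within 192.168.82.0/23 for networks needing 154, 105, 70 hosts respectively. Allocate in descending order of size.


154 hosts -> /24 (254 usable): 192.168.82.0/24
105 hosts -> /25 (126 usable): 192.168.83.0/25
70 hosts -> /25 (126 usable): 192.168.83.128/25
Allocation: 192.168.82.0/24 (154 hosts, 254 usable); 192.168.83.0/25 (105 hosts, 126 usable); 192.168.83.128/25 (70 hosts, 126 usable)


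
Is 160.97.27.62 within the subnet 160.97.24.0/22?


Subnet network: 160.97.24.0
Test IP AND mask: 160.97.24.0
Yes, 160.97.27.62 is in 160.97.24.0/22


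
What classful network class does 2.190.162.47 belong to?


First octet: 2
Binary: 00000010
0xxxxxxx -> Class A (1-126)
Class A, default mask 255.0.0.0 (/8)


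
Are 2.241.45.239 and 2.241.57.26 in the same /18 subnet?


Mask: 255.255.192.0
2.241.45.239 AND mask = 2.241.0.0
2.241.57.26 AND mask = 2.241.0.0
Yes, same subnet (2.241.0.0)


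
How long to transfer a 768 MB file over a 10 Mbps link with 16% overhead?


Effective throughput = 10 * (1 - 16/100) = 8.4 Mbps
File size in Mb = 768 * 8 = 6144 Mb
Time = 6144 / 8.4
Time = 731.4286 seconds


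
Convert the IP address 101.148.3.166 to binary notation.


101 = 01100101
148 = 10010100
3 = 00000011
166 = 10100110
Binary: 01100101.10010100.00000011.10100110


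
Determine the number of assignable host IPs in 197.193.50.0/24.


Host bits = 32 - 24 = 8
Total addresses = 2^8 = 256
Usable = total - 2 (network and broadcast)
Usable hosts: 254


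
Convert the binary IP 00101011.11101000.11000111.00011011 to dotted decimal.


00101011 = 43
11101000 = 232
11000111 = 199
00011011 = 27
IP: 43.232.199.27


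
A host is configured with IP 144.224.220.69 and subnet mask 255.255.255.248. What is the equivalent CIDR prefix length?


Binary: 11111111.11111111.11111111.11111000
Count leading 1s
Prefix: /29


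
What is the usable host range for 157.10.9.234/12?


Network: 157.0.0.0
Broadcast: 157.15.255.255
First usable = network + 1
Last usable = broadcast - 1
Range: 157.0.0.1 to 157.15.255.254


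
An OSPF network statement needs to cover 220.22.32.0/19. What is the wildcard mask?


Subnet mask: 255.255.224.0
Wildcard = 255.255.255.255 - subnet mask
255 - 255 = 0
255 - 255 = 0
255 - 224 = 31
255 - 0 = 255
Wildcard: 0.0.31.255


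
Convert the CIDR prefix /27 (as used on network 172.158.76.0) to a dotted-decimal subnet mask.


/27 means 27 network bits, 5 host bits
Binary: 11111111111111111111111111100000
Mask: 255.255.255.224


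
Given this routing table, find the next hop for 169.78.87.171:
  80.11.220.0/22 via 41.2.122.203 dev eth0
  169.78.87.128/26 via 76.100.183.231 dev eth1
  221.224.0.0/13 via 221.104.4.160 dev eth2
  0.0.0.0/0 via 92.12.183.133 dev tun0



Longest prefix match for 169.78.87.171:
  /22 80.11.220.0: no
  /26 169.78.87.128: MATCH
  /13 221.224.0.0: no
  /0 0.0.0.0: MATCH
Selected: next-hop 76.100.183.231 via eth1 (matched /26)


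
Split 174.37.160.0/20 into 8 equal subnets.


New prefix = 20 + 3 = 23
Each subnet has 512 addresses
  174.37.160.0/23
  174.37.162.0/23
  174.37.164.0/23
  174.37.166.0/23
  174.37.168.0/23
  174.37.170.0/23
  174.37.172.0/23
  174.37.174.0/23
Subnets: 174.37.160.0/23, 174.37.162.0/23, 174.37.164.0/23, 174.37.166.0/23, 174.37.168.0/23, 174.37.170.0/23, 174.37.172.0/23, 174.37.174.0/23


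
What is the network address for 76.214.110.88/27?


IP:   01001100.11010110.01101110.01011000
Mask: 11111111.11111111.11111111.11100000
AND operation:
Net:  01001100.11010110.01101110.01000000
Network: 76.214.110.64/27


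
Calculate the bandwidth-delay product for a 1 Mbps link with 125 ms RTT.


BDP = bandwidth * RTT
= 1 Mbps * 125 ms
= 1 * 1e6 * 125 / 1000 bits
= 125000 bits
= 15625 bytes
= 15.2588 KB
BDP = 125000 bits (15625 bytes)


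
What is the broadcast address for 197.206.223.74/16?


Network: 197.206.0.0/16
Host bits = 16
Set all host bits to 1:
Broadcast: 197.206.255.255


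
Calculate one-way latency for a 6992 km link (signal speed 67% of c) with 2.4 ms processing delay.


Speed = 0.67 * 3e5 km/s = 201000 km/s
Propagation delay = 6992 / 201000 = 0.0348 s = 34.7861 ms
Processing delay = 2.4 ms
Total one-way latency = 37.1861 ms


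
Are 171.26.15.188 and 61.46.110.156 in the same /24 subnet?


Mask: 255.255.255.0
171.26.15.188 AND mask = 171.26.15.0
61.46.110.156 AND mask = 61.46.110.0
No, different subnets (171.26.15.0 vs 61.46.110.0)
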